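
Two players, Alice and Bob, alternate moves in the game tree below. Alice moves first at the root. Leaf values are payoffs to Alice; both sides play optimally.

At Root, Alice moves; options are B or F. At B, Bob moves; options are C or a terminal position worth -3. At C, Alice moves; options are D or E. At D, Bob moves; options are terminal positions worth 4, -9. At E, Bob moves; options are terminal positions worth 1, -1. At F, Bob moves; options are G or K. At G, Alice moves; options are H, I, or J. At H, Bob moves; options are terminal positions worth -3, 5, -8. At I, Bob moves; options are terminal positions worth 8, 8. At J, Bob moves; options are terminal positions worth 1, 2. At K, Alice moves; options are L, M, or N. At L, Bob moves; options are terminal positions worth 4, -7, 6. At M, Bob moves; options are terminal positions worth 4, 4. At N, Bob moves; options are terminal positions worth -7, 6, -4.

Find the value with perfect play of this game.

4

D (Bob): min(4, -9) = -9
E (Bob): min(1, -1) = -1
C (Alice): max(-9, -1) = -1
B (Bob): min(-1, -3) = -3
H (Bob): min(-3, 5, -8) = -8
I (Bob): min(8, 8) = 8
J (Bob): min(1, 2) = 1
G (Alice): max(-8, 8, 1) = 8
L (Bob): min(4, -7, 6) = -7
M (Bob): min(4, 4) = 4
N (Bob): min(-7, 6, -4) = -7
K (Alice): max(-7, 4, -7) = 4
F (Bob): min(8, 4) = 4
Root (Alice): max(-3, 4) = 4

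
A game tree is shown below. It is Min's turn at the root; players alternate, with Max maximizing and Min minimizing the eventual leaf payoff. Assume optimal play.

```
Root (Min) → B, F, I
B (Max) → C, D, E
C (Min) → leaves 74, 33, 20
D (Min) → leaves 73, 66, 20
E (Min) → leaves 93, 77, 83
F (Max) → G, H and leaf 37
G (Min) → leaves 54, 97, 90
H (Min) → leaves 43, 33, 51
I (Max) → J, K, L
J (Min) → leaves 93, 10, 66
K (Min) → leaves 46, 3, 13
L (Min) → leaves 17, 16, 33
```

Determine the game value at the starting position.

C (Min): min(74, 33, 20) = 20
D (Min): min(73, 66, 20) = 20
E (Min): min(93, 77, 83) = 77
B (Max): max(20, 20, 77) = 77
G (Min): min(54, 97, 90) = 54
H (Min): min(43, 33, 51) = 33
F (Max): max(54, 33, 37) = 54
J (Min): min(93, 10, 66) = 10
K (Min): min(46, 3, 13) = 3
L (Min): min(17, 16, 33) = 16
I (Max): max(10, 3, 16) = 16
Root (Min): min(77, 54, 16) = 16

16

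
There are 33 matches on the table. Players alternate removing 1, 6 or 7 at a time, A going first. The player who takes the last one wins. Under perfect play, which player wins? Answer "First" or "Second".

i:   0  1  2  3  4  5  6  7  8  9 10 11 12 13 14 15 16 17 18 19 20 21 22 23 24 25 26 27 28 29 30 31 32 33
     L  W  L  W  L  W  W  W  W  W  W  W  L  W  L  W  L  W  W  W  W  W  W  W  L  W  L  W  L  W  W  W  W  W
Position 33 is W, so the first player wins.

First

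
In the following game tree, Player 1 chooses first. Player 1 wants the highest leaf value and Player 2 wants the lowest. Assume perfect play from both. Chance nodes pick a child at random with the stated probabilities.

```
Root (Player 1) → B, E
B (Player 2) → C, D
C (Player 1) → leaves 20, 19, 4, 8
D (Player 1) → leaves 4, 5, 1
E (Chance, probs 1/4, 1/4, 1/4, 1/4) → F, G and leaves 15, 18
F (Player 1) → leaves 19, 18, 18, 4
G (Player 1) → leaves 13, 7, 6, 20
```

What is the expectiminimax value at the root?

C (Player 1): max(20, 19, 4, 8) = 20
D (Player 1): max(4, 5, 1) = 5
B (Player 2): min(20, 5) = 5
F (Player 1): max(19, 18, 18, 4) = 19
G (Player 1): max(13, 7, 6, 20) = 20
E (Chance): 1/4·19 + 1/4·20 + 1/4·15 + 1/4·18 = 18
Root (Player 1): max(5, 18) = 18

18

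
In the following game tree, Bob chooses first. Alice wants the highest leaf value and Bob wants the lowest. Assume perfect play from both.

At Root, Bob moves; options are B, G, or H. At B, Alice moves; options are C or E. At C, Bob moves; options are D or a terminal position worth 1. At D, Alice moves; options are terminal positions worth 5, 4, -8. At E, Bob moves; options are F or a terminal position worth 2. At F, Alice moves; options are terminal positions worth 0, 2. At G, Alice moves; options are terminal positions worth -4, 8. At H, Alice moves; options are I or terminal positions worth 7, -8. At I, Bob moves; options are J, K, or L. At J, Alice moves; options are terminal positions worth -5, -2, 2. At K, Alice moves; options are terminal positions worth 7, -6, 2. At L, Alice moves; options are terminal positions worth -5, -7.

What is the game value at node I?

J: max(-5, -2, 2) = 2
K: max(7, -6, 2) = 7
L: max(-5, -7) = -5
I: min(2, 7, -5) = -5

-5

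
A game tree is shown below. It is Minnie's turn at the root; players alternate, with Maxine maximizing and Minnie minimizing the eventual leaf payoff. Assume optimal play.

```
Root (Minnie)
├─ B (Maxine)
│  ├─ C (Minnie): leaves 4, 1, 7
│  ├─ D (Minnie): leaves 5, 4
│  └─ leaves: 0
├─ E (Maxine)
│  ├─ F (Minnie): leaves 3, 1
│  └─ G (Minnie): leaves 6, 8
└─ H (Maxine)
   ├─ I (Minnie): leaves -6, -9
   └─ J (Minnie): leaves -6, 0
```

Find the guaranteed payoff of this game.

-6

C (Minnie): min(4, 1, 7) = 1
D (Minnie): min(5, 4) = 4
B (Maxine): max(1, 4, 0) = 4
F (Minnie): min(3, 1) = 1
G (Minnie): min(6, 8) = 6
E (Maxine): max(1, 6) = 6
I (Minnie): min(-6, -9) = -9
J (Minnie): min(-6, 0) = -6
H (Maxine): max(-9, -6) = -6
Root (Minnie): min(4, 6, -6) = -6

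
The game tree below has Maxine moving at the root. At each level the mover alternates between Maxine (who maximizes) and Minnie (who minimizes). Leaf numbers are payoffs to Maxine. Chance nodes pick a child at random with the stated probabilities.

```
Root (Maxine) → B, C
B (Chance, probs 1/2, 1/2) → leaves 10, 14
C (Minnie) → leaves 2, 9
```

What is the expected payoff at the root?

12

B (Chance): 1/2·10 + 1/2·14 = 12
C (Minnie): min(2, 9) = 2
Root (Maxine): max(12, 2) = 12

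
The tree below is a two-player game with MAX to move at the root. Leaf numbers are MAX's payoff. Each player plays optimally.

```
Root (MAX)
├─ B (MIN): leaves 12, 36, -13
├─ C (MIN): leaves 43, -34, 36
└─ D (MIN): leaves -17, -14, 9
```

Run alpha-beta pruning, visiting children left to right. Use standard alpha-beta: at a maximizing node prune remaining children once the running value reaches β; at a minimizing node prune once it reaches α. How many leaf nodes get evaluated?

6

B [α=-∞,β=+∞]: v=-13
C [α=-13,β=+∞]: v=-34 after child 2 ≤ α → α-cutoff, skip 1
D [α=-13,β=+∞]: v=-17 after child 1 ≤ α → α-cutoff, skip 2
Root [α=-∞,β=+∞]: v=-13
Leaves evaluated: 6 of 9.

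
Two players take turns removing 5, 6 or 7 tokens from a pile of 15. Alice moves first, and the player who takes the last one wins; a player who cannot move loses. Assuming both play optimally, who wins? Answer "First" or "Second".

Second

Positions where the player to move wins (W) vs loses (L):
i:   0  1  2  3  4  5  6  7  8  9 10 11 12 13 14 15
     L  L  L  L  L  W  W  W  W  W  W  W  L  L  L  L
Position 15 is L, so the second player wins.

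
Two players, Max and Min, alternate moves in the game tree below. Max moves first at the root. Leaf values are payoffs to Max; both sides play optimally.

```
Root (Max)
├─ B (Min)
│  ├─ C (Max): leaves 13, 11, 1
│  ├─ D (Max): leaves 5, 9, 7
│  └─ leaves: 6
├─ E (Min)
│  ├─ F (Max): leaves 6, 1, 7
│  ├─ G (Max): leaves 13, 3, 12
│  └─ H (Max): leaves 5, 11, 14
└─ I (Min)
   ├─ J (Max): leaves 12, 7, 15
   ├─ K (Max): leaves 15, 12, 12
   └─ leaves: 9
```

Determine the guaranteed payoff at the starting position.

9

C (Max): max(13, 11, 1) = 13
D (Max): max(5, 9, 7) = 9
B (Min): min(13, 9, 6) = 6
F (Max): max(6, 1, 7) = 7
G (Max): max(13, 3, 12) = 13
H (Max): max(5, 11, 14) = 14
E (Min): min(7, 13, 14) = 7
J (Max): max(12, 7, 15) = 15
K (Max): max(15, 12, 12) = 15
I (Min): min(15, 15, 9) = 9
Root (Max): max(6, 7, 9) = 9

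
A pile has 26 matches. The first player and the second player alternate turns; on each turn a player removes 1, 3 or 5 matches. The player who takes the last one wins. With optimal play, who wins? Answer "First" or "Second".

Positions where the player to move wins (W) vs loses (L):
i:   0  1  2  3  4  5  6  7  8  9 10 11 12 13 14 15 16 17 18 19 20 21 22 23 24 25 26
     L  W  L  W  L  W  L  W  L  W  L  W  L  W  L  W  L  W  L  W  L  W  L  W  L  W  L
Position 26 is L, so the second player wins.

Second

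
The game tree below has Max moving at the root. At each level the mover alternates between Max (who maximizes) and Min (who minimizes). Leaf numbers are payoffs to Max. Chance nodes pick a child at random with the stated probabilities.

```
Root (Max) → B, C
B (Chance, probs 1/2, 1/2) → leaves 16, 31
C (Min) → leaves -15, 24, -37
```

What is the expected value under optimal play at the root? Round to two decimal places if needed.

23.5

B (Chance): 1/2·16 + 1/2·31 = 23.5
C (Min): min(-15, 24, -37) = -37
Root (Max): max(23.5, -37) = 23.5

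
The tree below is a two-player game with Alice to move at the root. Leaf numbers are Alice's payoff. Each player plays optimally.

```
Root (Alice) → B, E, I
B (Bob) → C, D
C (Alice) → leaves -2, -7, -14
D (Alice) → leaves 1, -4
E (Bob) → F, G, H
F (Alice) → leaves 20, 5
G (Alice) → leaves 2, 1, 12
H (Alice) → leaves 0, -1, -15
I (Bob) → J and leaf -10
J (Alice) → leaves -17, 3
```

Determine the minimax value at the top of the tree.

C (Alice): max(-2, -7, -14) = -2
D (Alice): max(1, -4) = 1
B (Bob): min(-2, 1) = -2
F (Alice): max(20, 5) = 20
G (Alice): max(2, 1, 12) = 12
H (Alice): max(0, -1, -15) = 0
E (Bob): min(20, 12, 0) = 0
J (Alice): max(-17, 3) = 3
I (Bob): min(3, -10) = -10
Root (Alice): max(-2, 0, -10) = 0

0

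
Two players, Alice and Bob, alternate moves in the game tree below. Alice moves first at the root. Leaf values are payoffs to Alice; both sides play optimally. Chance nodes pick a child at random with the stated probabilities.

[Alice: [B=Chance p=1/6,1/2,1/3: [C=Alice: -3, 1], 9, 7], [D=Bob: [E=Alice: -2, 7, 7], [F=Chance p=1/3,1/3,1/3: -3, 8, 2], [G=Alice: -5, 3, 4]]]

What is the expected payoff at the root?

7

C (Alice): max(-3, 1) = 1
B (Chance): 1/6·1 + 1/2·9 + 1/3·7 = 7
E (Alice): max(-2, 7, 7) = 7
F (Chance): 1/3·-3 + 1/3·8 + 1/3·2 = 2.33
G (Alice): max(-5, 3, 4) = 4
D (Bob): min(7, 2.33, 4) = 2.33
Root (Alice): max(7, 2.33) = 7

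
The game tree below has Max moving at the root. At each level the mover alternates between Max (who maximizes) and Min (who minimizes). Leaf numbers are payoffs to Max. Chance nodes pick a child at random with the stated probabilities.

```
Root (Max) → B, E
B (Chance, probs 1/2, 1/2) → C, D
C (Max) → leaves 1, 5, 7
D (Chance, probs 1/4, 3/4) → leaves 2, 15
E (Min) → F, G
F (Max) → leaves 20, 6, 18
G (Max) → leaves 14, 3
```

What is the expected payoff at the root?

14

C (Max): max(1, 5, 7) = 7
D (Chance): 1/4·2 + 3/4·15 = 11.75
B (Chance): 1/2·7 + 1/2·11.75 = 9.38
F (Max): max(20, 6, 18) = 20
G (Max): max(14, 3) = 14
E (Min): min(20, 14) = 14
Root (Max): max(9.38, 14) = 14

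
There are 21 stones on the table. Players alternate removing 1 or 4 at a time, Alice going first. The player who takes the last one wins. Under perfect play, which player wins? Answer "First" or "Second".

First

Mark each pile size as W (mover wins) or L (mover loses):
i:   0  1  2  3  4  5  6  7  8  9 10 11 12 13 14 15 16 17 18 19 20 21
     L  W  L  W  W  L  W  L  W  W  L  W  L  W  W  L  W  L  W  W  L  W
Position 21 is W, so the first player wins.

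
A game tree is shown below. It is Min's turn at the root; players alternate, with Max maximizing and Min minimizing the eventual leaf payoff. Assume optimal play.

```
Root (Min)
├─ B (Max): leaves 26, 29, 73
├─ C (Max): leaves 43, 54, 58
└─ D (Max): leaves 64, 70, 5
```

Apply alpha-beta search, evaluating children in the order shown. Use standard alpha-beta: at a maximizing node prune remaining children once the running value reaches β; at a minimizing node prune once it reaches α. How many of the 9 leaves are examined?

7

B [α=-∞,β=+∞]: v=73
C [α=-∞,β=73]: v=58
D [α=-∞,β=58]: v=64 after child 1 ≥ β → β-cutoff, skip 2
Root [α=-∞,β=+∞]: v=58
Leaves evaluated: 7 of 9.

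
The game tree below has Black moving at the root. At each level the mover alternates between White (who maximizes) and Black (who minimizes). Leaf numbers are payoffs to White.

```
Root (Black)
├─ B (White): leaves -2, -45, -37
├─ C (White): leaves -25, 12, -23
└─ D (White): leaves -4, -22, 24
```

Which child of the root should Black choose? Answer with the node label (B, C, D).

B (White): max(-2, -45, -37) = -2
C (White): max(-25, 12, -23) = 12
D (White): max(-4, -22, 24) = 24
Root (Black): min(-2, 12, 24) = -2
Black picks the child with the lowest value: B (value -2).

B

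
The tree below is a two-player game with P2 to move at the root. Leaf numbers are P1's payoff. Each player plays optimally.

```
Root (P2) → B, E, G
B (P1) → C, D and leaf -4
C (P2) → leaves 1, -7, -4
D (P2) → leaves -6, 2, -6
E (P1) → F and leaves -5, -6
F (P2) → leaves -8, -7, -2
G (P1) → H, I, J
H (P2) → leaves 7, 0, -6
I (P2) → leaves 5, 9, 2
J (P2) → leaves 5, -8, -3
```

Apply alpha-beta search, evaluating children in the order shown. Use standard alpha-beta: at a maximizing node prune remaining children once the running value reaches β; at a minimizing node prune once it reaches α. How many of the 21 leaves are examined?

18

C [α=-∞,β=+∞]: v=-7
D [α=-7,β=+∞]: v=-6
B [α=-∞,β=+∞]: v=-4
F [α=-∞,β=-4]: v=-8
E [α=-∞,β=-4]: v=-5
H [α=-∞,β=-5]: v=-6
I [α=-6,β=-5]: v=2
G [α=-∞,β=-5]: v=2 after child 2 ≥ β → β-cutoff, skip 1
Root [α=-∞,β=+∞]: v=-5
Leaves evaluated: 18 of 21.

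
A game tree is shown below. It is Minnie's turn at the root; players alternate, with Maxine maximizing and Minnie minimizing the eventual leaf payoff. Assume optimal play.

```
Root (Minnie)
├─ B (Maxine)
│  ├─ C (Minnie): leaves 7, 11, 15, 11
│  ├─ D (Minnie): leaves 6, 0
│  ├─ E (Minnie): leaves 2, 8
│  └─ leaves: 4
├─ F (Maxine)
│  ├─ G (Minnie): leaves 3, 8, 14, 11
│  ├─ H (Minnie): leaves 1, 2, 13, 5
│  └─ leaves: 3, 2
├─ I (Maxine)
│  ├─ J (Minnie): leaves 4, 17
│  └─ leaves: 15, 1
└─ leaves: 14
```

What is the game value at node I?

J: min(4, 17) = 4
I: max(4, 15, 1) = 15

15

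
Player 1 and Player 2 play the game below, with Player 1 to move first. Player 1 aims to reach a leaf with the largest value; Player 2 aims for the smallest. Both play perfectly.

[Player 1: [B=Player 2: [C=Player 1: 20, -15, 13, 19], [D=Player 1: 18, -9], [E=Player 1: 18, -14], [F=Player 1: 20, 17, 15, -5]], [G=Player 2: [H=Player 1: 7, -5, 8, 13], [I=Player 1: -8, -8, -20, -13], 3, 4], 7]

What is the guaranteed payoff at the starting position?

C (Player 1): max(20, -15, 13, 19) = 20
D (Player 1): max(18, -9) = 18
E (Player 1): max(18, -14) = 18
F (Player 1): max(20, 17, 15, -5) = 20
B (Player 2): min(20, 18, 18, 20) = 18
H (Player 1): max(7, -5, 8, 13) = 13
I (Player 1): max(-8, -8, -20, -13) = -8
G (Player 2): min(13, -8, 3, 4) = -8
Root (Player 1): max(18, -8, 7) = 18

18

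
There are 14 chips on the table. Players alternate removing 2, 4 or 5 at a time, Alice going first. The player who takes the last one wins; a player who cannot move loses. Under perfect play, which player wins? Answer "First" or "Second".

Second

i:   0  1  2  3  4  5  6  7  8  9 10 11 12 13 14
     L  L  W  W  W  W  W  L  L  W  W  W  W  W  L
Position 14 is L, so the second player wins.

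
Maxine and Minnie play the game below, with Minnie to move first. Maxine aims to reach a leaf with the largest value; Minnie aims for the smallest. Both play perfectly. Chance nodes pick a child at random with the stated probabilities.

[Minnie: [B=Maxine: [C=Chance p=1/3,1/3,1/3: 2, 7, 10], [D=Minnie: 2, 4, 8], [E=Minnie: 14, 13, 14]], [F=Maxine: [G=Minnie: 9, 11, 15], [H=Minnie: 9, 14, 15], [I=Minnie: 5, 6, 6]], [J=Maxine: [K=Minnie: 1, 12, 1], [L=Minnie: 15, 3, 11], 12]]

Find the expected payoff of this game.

9

C (Chance): 1/3·2 + 1/3·7 + 1/3·10 = 6.33
D (Minnie): min(2, 4, 8) = 2
E (Minnie): min(14, 13, 14) = 13
B (Maxine): max(6.33, 2, 13) = 13
G (Minnie): min(9, 11, 15) = 9
H (Minnie): min(9, 14, 15) = 9
I (Minnie): min(5, 6, 6) = 5
F (Maxine): max(9, 9, 5) = 9
K (Minnie): min(1, 12, 1) = 1
L (Minnie): min(15, 3, 11) = 3
J (Maxine): max(1, 3, 12) = 12
Root (Minnie): min(13, 9, 12) = 9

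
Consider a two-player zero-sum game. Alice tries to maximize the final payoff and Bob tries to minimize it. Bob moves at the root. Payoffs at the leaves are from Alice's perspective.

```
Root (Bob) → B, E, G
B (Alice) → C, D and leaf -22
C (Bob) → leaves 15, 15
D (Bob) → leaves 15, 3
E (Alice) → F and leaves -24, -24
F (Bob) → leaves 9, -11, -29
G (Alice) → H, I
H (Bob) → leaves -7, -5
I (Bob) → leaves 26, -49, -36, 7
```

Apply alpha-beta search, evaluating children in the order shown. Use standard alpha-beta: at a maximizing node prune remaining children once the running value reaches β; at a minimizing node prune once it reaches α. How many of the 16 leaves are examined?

C [α=-∞,β=+∞]: v=15
D [α=15,β=+∞]: v=15 after child 1 ≤ α → α-cutoff, skip 1
B [α=-∞,β=+∞]: v=15
F [α=-∞,β=15]: v=-29
E [α=-∞,β=15]: v=-24
H [α=-∞,β=-24]: v=-7
G [α=-∞,β=-24]: v=-7 after child 1 ≥ β → β-cutoff, skip 1
Root [α=-∞,β=+∞]: v=-24
Leaves evaluated: 11 of 16.

11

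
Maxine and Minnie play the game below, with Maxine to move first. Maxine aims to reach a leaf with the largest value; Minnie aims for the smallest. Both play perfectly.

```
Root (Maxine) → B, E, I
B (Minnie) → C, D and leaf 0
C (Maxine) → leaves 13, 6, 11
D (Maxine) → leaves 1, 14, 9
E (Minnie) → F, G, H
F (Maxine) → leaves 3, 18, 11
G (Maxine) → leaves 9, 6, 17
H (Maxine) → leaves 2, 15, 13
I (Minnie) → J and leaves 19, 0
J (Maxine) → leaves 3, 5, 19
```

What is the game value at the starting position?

C (Maxine): max(13, 6, 11) = 13
D (Maxine): max(1, 14, 9) = 14
B (Minnie): min(13, 14, 0) = 0
F (Maxine): max(3, 18, 11) = 18
G (Maxine): max(9, 6, 17) = 17
H (Maxine): max(2, 15, 13) = 15
E (Minnie): min(18, 17, 15) = 15
J (Maxine): max(3, 5, 19) = 19
I (Minnie): min(19, 19, 0) = 0
Root (Maxine): max(0, 15, 0) = 15

15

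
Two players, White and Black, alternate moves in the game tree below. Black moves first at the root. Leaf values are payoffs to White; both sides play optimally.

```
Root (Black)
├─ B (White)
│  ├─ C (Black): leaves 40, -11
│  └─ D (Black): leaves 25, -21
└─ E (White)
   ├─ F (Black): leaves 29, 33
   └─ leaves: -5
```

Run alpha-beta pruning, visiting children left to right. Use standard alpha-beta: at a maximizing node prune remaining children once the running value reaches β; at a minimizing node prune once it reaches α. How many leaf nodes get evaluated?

C [α=-∞,β=+∞]: v=-11
D [α=-11,β=+∞]: v=-21
B [α=-∞,β=+∞]: v=-11
F [α=-∞,β=-11]: v=29
E [α=-∞,β=-11]: v=29 after child 1 ≥ β → β-cutoff, skip 1
Root [α=-∞,β=+∞]: v=-11
Leaves evaluated: 6 of 7.

6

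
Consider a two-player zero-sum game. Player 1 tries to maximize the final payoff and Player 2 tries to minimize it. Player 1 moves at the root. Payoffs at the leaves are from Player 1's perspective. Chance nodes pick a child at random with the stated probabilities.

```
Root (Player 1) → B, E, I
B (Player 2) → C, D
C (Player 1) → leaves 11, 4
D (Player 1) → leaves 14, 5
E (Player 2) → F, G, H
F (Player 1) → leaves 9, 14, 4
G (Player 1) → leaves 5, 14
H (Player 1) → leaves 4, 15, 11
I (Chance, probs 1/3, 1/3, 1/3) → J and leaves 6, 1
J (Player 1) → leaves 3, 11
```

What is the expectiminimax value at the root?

14

C (Player 1): max(11, 4) = 11
D (Player 1): max(14, 5) = 14
B (Player 2): min(11, 14) = 11
F (Player 1): max(9, 14, 4) = 14
G (Player 1): max(5, 14) = 14
H (Player 1): max(4, 15, 11) = 15
E (Player 2): min(14, 14, 15) = 14
J (Player 1): max(3, 11) = 11
I (Chance): 1/3·11 + 1/3·6 + 1/3·1 = 6
Root (Player 1): max(11, 14, 6) = 14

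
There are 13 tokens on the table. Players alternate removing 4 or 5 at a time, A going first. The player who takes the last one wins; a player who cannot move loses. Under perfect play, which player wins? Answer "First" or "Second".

First

Positions where the player to move wins (W) vs loses (L):
i:   0  1  2  3  4  5  6  7  8  9 10 11 12 13
     L  L  L  L  W  W  W  W  W  L  L  L  L  W
Position 13 is W, so the first player wins.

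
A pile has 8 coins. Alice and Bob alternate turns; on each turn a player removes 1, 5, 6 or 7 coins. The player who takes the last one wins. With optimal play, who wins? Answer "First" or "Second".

First

Positions where the player to move wins (W) vs loses (L):
i:   0  1  2  3  4  5  6  7  8
     L  W  L  W  L  W  W  W  W
Position 8 is W, so the first player wins.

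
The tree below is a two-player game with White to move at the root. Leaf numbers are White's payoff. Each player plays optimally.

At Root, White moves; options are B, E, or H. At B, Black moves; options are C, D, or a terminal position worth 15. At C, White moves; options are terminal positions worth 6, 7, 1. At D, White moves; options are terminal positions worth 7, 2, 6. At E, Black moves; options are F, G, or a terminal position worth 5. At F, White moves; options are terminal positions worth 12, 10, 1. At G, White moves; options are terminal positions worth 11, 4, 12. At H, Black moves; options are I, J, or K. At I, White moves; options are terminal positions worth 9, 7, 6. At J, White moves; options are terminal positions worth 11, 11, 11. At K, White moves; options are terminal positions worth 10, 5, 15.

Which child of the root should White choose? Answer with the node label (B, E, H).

C (White): max(6, 7, 1) = 7
D (White): max(7, 2, 6) = 7
B (Black): min(7, 7, 15) = 7
F (White): max(12, 10, 1) = 12
G (White): max(11, 4, 12) = 12
E (Black): min(12, 12, 5) = 5
I (White): max(9, 7, 6) = 9
J (White): max(11, 11, 11) = 11
K (White): max(10, 5, 15) = 15
H (Black): min(9, 11, 15) = 9
Root (White): max(7, 5, 9) = 9
White picks the child with the highest value: H (value 9).

H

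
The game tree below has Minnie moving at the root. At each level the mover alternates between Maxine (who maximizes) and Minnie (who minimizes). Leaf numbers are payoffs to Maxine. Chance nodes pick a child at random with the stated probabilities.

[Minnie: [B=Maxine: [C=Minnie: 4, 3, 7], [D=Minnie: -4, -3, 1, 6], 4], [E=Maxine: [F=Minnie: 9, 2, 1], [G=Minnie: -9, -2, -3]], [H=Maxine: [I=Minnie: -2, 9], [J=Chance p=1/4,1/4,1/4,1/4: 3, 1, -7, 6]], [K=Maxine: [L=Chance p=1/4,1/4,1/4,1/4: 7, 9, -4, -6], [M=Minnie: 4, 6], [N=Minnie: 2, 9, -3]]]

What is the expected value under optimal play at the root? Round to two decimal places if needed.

0.75

C (Minnie): min(4, 3, 7) = 3
D (Minnie): min(-4, -3, 1, 6) = -4
B (Maxine): max(3, -4, 4) = 4
F (Minnie): min(9, 2, 1) = 1
G (Minnie): min(-9, -2, -3) = -9
E (Maxine): max(1, -9) = 1
I (Minnie): min(-2, 9) = -2
J (Chance): 1/4·3 + 1/4·1 + 1/4·-7 + 1/4·6 = 0.75
H (Maxine): max(-2, 0.75) = 0.75
L (Chance): 1/4·7 + 1/4·9 + 1/4·-4 + 1/4·-6 = 1.5
M (Minnie): min(4, 6) = 4
N (Minnie): min(2, 9, -3) = -3
K (Maxine): max(1.5, 4, -3) = 4
Root (Minnie): min(4, 1, 0.75, 4) = 0.75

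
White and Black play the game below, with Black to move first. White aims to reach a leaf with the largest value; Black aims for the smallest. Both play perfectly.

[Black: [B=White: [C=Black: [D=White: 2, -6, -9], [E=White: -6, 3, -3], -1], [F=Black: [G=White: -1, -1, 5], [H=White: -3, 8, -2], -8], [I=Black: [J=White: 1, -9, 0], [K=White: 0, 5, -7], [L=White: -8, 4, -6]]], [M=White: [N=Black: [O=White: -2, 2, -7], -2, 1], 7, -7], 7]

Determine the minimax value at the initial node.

1

D (White): max(2, -6, -9) = 2
E (White): max(-6, 3, -3) = 3
C (Black): min(2, 3, -1) = -1
G (White): max(-1, -1, 5) = 5
H (White): max(-3, 8, -2) = 8
F (Black): min(5, 8, -8) = -8
J (White): max(1, -9, 0) = 1
K (White): max(0, 5, -7) = 5
L (White): max(-8, 4, -6) = 4
I (Black): min(1, 5, 4) = 1
B (White): max(-1, -8, 1) = 1
O (White): max(-2, 2, -7) = 2
N (Black): min(2, -2, 1) = -2
M (White): max(-2, 7, -7) = 7
Root (Black): min(1, 7, 7) = 1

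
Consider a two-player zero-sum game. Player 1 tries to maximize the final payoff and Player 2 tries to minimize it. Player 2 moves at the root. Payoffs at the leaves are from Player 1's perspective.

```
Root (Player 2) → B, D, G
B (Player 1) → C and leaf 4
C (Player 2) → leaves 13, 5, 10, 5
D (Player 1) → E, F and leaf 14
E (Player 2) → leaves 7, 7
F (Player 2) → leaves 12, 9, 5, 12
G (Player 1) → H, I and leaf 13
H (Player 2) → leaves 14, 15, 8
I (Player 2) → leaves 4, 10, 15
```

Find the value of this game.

C (Player 2): min(13, 5, 10, 5) = 5
B (Player 1): max(5, 4) = 5
E (Player 2): min(7, 7) = 7
F (Player 2): min(12, 9, 5, 12) = 5
D (Player 1): max(7, 5, 14) = 14
H (Player 2): min(14, 15, 8) = 8
I (Player 2): min(4, 10, 15) = 4
G (Player 1): max(8, 4, 13) = 13
Root (Player 2): min(5, 14, 13) = 5

5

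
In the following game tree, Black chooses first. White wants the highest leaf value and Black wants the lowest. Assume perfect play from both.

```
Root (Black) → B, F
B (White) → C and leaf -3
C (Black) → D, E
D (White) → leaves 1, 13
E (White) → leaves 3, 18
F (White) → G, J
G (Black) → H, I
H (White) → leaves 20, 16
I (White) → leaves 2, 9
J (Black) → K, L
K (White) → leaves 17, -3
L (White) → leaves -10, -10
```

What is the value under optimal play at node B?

D: max(1, 13) = 13
E: max(3, 18) = 18
C: min(13, 18) = 13
B: max(13, -3) = 13

13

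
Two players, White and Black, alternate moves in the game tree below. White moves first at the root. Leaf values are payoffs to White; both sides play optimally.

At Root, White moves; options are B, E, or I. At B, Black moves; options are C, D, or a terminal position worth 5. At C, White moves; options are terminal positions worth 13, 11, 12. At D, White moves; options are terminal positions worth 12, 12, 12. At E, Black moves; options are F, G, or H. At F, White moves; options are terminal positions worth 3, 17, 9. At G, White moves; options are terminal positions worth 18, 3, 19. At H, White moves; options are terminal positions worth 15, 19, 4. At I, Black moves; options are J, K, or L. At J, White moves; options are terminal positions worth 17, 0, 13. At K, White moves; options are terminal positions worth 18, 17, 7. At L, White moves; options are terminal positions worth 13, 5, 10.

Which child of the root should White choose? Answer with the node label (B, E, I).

E

C (White): max(13, 11, 12) = 13
D (White): max(12, 12, 12) = 12
B (Black): min(13, 12, 5) = 5
F (White): max(3, 17, 9) = 17
G (White): max(18, 3, 19) = 19
H (White): max(15, 19, 4) = 19
E (Black): min(17, 19, 19) = 17
J (White): max(17, 0, 13) = 17
K (White): max(18, 17, 7) = 18
L (White): max(13, 5, 10) = 13
I (Black): min(17, 18, 13) = 13
Root (White): max(5, 17, 13) = 17
White picks the child with the highest value: E (value 17).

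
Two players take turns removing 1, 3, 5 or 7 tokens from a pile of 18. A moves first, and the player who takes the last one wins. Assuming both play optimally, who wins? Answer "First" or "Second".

i:   0  1  2  3  4  5  6  7  8  9 10 11 12 13 14 15 16 17 18
     L  W  L  W  L  W  L  W  L  W  L  W  L  W  L  W  L  W  L
Position 18 is L, so the second player wins.

Second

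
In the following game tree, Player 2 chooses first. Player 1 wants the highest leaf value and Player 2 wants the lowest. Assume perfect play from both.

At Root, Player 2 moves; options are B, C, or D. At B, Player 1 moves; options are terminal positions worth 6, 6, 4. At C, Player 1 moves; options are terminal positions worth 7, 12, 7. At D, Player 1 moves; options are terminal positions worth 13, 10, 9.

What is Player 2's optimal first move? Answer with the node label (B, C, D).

B

B (Player 1): max(6, 6, 4) = 6
C (Player 1): max(7, 12, 7) = 12
D (Player 1): max(13, 10, 9) = 13
Root (Player 2): min(6, 12, 13) = 6
Player 2 picks the child with the lowest value: B (value 6).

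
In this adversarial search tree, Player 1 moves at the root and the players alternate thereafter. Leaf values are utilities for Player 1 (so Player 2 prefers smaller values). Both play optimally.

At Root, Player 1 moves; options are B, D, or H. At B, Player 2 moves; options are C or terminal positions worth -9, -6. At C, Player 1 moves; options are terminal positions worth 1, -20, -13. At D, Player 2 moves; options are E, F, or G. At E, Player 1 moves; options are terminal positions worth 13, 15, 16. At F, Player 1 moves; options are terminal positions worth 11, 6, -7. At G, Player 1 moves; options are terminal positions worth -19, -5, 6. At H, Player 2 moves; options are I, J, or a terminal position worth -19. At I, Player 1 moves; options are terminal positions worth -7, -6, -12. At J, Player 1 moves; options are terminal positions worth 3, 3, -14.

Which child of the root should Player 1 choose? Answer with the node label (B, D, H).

D

C (Player 1): max(1, -20, -13) = 1
B (Player 2): min(1, -9, -6) = -9
E (Player 1): max(13, 15, 16) = 16
F (Player 1): max(11, 6, -7) = 11
G (Player 1): max(-19, -5, 6) = 6
D (Player 2): min(16, 11, 6) = 6
I (Player 1): max(-7, -6, -12) = -6
J (Player 1): max(3, 3, -14) = 3
H (Player 2): min(-6, 3, -19) = -19
Root (Player 1): max(-9, 6, -19) = 6
Player 1 picks the child with the highest value: D (value 6).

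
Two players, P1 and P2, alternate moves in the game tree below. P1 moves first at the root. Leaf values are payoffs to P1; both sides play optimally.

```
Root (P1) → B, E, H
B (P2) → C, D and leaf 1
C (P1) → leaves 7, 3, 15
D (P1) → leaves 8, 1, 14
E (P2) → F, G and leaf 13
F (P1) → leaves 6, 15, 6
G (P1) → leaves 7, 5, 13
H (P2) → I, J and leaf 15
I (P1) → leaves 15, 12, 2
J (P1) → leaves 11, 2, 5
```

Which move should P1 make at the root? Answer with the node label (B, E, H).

E

C (P1): max(7, 3, 15) = 15
D (P1): max(8, 1, 14) = 14
B (P2): min(15, 14, 1) = 1
F (P1): max(6, 15, 6) = 15
G (P1): max(7, 5, 13) = 13
E (P2): min(15, 13, 13) = 13
I (P1): max(15, 12, 2) = 15
J (P1): max(11, 2, 5) = 11
H (P2): min(15, 11, 15) = 11
Root (P1): max(1, 13, 11) = 13
P1 picks the child with the highest value: E (value 13).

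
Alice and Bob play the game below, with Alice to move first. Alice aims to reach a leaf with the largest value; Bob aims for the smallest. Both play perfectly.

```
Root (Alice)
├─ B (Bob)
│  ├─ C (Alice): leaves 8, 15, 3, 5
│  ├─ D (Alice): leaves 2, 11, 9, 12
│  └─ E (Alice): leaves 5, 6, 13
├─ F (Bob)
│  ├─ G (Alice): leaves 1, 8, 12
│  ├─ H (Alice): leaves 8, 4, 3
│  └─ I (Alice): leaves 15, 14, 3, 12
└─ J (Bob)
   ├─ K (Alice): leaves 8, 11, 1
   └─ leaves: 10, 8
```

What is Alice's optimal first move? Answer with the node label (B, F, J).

C (Alice): max(8, 15, 3, 5) = 15
D (Alice): max(2, 11, 9, 12) = 12
E (Alice): max(5, 6, 13) = 13
B (Bob): min(15, 12, 13) = 12
G (Alice): max(1, 8, 12) = 12
H (Alice): max(8, 4, 3) = 8
I (Alice): max(15, 14, 3, 12) = 15
F (Bob): min(12, 8, 15) = 8
K (Alice): max(8, 11, 1) = 11
J (Bob): min(11, 10, 8) = 8
Root (Alice): max(12, 8, 8) = 12
Alice picks the child with the highest value: B (value 12).

B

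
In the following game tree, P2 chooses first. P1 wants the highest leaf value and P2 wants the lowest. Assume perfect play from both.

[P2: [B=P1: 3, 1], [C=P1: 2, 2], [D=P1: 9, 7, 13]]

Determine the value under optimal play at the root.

B (P1): max(3, 1) = 3
C (P1): max(2, 2) = 2
D (P1): max(9, 7, 13) = 13
Root (P2): min(3, 2, 13) = 2

2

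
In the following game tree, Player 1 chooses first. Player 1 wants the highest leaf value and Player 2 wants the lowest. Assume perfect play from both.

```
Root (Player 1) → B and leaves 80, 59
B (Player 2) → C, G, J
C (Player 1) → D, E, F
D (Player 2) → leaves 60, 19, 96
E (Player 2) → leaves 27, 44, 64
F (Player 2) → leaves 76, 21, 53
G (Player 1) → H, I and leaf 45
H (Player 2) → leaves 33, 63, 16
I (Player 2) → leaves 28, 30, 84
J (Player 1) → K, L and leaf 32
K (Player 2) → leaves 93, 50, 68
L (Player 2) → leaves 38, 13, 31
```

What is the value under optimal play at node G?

45

H: min(33, 63, 16) = 16
I: min(28, 30, 84) = 28
G: max(16, 28, 45) = 45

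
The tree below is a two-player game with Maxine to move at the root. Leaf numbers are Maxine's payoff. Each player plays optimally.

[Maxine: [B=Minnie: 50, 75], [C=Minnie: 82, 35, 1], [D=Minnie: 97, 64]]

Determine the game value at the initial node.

64

B (Minnie): min(50, 75) = 50
C (Minnie): min(82, 35, 1) = 1
D (Minnie): min(97, 64) = 64
Root (Maxine): max(50, 1, 64) = 64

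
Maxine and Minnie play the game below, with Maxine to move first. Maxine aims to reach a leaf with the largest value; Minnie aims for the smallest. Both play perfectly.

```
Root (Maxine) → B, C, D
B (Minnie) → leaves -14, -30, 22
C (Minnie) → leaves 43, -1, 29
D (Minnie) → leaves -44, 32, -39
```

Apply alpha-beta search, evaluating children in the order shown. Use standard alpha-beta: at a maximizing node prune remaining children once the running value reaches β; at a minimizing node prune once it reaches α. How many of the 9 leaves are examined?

B [α=-∞,β=+∞]: v=-30
C [α=-30,β=+∞]: v=-1
D [α=-1,β=+∞]: v=-44 after child 1 ≤ α → α-cutoff, skip 2
Root [α=-∞,β=+∞]: v=-1
Leaves evaluated: 7 of 9.

7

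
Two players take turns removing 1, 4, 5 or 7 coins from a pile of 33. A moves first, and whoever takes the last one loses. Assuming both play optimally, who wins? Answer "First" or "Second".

Mark each pile size as W (mover wins) or L (mover loses):
i:   0  1  2  3  4  5  6  7  8  9 10 11 12 13 14 15 16 17 18 19 20 21 22 23 24 25 26 27 28 29 30 31 32 33
     W  L  W  L  W  W  W  W  W  L  W  L  W  W  W  W  W  L  W  L  W  W  W  W  W  L  W  L  W  W  W  W  W  L
Position 33 is L, so the second player wins.

Second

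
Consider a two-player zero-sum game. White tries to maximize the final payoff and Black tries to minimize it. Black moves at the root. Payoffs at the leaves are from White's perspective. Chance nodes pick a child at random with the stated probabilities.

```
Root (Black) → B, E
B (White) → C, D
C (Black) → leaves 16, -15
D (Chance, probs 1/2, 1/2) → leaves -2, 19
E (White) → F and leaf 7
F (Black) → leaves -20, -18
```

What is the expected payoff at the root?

C (Black): min(16, -15) = -15
D (Chance): 1/2·-2 + 1/2·19 = 8.5
B (White): max(-15, 8.5) = 8.5
F (Black): min(-20, -18) = -20
E (White): max(-20, 7) = 7
Root (Black): min(8.5, 7) = 7

7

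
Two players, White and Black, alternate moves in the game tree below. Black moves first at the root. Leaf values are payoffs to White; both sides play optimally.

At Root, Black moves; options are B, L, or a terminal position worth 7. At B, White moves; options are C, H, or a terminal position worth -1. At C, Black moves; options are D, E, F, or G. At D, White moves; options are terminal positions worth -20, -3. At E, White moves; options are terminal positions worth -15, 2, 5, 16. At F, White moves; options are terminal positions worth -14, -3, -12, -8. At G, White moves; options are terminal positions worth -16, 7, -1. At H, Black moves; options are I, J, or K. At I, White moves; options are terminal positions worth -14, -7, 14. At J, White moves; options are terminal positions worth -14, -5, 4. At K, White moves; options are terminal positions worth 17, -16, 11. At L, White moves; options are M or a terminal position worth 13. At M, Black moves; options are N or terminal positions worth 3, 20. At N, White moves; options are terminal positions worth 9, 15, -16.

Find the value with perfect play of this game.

D (White): max(-20, -3) = -3
E (White): max(-15, 2, 5, 16) = 16
F (White): max(-14, -3, -12, -8) = -3
G (White): max(-16, 7, -1) = 7
C (Black): min(-3, 16, -3, 7) = -3
I (White): max(-14, -7, 14) = 14
J (White): max(-14, -5, 4) = 4
K (White): max(17, -16, 11) = 17
H (Black): min(14, 4, 17) = 4
B (White): max(-3, 4, -1) = 4
N (White): max(9, 15, -16) = 15
M (Black): min(15, 3, 20) = 3
L (White): max(3, 13) = 13
Root (Black): min(4, 13, 7) = 4

4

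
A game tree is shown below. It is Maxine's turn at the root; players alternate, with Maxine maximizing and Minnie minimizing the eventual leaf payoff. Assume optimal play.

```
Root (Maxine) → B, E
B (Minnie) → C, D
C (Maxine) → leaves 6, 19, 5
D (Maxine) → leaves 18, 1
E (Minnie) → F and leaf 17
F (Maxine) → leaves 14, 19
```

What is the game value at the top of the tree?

18

C (Maxine): max(6, 19, 5) = 19
D (Maxine): max(18, 1) = 18
B (Minnie): min(19, 18) = 18
F (Maxine): max(14, 19) = 19
E (Minnie): min(19, 17) = 17
Root (Maxine): max(18, 17) = 18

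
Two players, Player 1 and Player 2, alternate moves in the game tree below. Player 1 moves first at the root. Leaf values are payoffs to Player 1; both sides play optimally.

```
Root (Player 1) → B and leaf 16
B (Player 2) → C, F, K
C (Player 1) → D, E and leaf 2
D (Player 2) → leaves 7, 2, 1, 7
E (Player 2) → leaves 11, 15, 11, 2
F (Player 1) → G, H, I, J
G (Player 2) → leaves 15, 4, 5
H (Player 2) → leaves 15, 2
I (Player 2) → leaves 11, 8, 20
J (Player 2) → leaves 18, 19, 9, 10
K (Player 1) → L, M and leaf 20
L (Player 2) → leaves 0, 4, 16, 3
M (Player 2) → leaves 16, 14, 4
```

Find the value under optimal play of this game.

16

D (Player 2): min(7, 2, 1, 7) = 1
E (Player 2): min(11, 15, 11, 2) = 2
C (Player 1): max(1, 2, 2) = 2
G (Player 2): min(15, 4, 5) = 4
H (Player 2): min(15, 2) = 2
I (Player 2): min(11, 8, 20) = 8
J (Player 2): min(18, 19, 9, 10) = 9
F (Player 1): max(4, 2, 8, 9) = 9
L (Player 2): min(0, 4, 16, 3) = 0
M (Player 2): min(16, 14, 4) = 4
K (Player 1): max(0, 4, 20) = 20
B (Player 2): min(2, 9, 20) = 2
Root (Player 1): max(2, 16) = 16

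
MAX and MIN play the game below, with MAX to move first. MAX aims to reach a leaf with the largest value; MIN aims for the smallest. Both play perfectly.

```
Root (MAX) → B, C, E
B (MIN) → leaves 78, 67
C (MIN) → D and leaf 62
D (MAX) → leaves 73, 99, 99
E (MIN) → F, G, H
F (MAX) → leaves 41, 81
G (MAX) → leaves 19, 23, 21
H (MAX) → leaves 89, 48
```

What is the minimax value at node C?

D: max(73, 99, 99) = 99
C: min(99, 62) = 62

62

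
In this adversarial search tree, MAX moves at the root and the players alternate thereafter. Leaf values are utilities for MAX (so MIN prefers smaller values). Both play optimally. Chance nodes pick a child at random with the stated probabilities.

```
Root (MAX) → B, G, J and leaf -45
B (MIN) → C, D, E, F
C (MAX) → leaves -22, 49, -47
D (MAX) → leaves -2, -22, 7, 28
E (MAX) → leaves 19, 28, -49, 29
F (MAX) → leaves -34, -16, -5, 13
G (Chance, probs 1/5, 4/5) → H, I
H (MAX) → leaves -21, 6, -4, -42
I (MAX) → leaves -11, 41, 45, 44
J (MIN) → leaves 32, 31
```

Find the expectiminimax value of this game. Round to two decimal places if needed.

C (MAX): max(-22, 49, -47) = 49
D (MAX): max(-2, -22, 7, 28) = 28
E (MAX): max(19, 28, -49, 29) = 29
F (MAX): max(-34, -16, -5, 13) = 13
B (MIN): min(49, 28, 29, 13) = 13
H (MAX): max(-21, 6, -4, -42) = 6
I (MAX): max(-11, 41, 45, 44) = 45
G (Chance): 1/5·6 + 4/5·45 = 37.2
J (MIN): min(32, 31) = 31
Root (MAX): max(13, 37.2, 31, -45) = 37.2

37.2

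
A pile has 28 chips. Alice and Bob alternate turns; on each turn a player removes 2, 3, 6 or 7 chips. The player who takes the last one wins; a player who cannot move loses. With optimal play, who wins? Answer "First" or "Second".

Mark each pile size as W (mover wins) or L (mover loses):
i:   0  1  2  3  4  5  6  7  8  9 10 11 12 13 14 15 16 17 18 19 20 21 22 23 24 25 26 27 28
     L  L  W  W  W  L  W  W  W  L  L  W  W  W  L  W  W  W  L  L  W  W  W  L  W  W  W  L  L
Position 28 is L, so the second player wins.

Second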